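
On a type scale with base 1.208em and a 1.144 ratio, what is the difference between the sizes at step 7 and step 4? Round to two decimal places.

Step 4: 1.208 × 1.144⁴ = 2.0691em
Step 7: 1.208 × 1.144⁷ = 3.0978em
Difference: 3.0978 − 2.0691 = 1.0287em

1.03em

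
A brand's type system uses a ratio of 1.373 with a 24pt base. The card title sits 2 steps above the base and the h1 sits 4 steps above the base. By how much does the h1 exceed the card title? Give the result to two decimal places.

40.05pt

Step 2: 24.0 × 1.373² = 45.2431pt
Step 4: 24.0 × 1.373⁴ = 85.2891pt
Difference: 85.2891 − 45.2431 = 40.0460pt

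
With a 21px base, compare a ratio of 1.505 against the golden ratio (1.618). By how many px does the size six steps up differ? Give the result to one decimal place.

132.8px

At 1.505: 21.0 × 1.505⁶ = 244.027px
Golden ratio: 21.0 × 1.618⁶ = 376.782px
Difference: 376.782 − 244.027 = 132.755px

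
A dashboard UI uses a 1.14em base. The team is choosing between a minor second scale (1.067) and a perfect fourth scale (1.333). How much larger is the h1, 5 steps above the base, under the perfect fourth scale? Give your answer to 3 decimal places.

3.221em

Minor second: 1.14 × 1.067⁵ = 1.57662em
Perfect fourth: 1.14 × 1.333⁵ = 4.79795em
Difference: 4.79795 − 1.57662 = 3.22133em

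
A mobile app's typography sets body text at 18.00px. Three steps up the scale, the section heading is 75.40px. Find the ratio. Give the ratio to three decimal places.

1.612

r³ = 75.40 / 18.00, so r = (75.40/18.00)^(1/3).
r = 4.1889^(1/3) ≈ 1.6120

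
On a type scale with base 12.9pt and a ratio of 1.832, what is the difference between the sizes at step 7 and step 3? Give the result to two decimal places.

814.13pt

Step 3: 12.9 × 1.832³ = 79.3170pt
Step 7: 12.9 × 1.832⁷ = 893.4454pt
Difference: 893.4454 − 79.3170 = 814.1284pt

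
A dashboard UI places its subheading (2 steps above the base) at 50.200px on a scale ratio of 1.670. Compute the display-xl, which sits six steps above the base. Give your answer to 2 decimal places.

390.45px

Moving from step +2 to step +6 is 4 steps up, so multiply by r⁴.
50.200 × 1.670⁴ = 50.200 × 7.77796 ≈ 390.454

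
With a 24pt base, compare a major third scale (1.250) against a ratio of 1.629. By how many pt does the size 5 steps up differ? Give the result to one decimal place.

202.1pt

Major third: 24.0 × 1.250⁵ = 73.242pt
At 1.629: 24.0 × 1.629⁵ = 275.307pt
Difference: 275.307 − 73.242 = 202.065pt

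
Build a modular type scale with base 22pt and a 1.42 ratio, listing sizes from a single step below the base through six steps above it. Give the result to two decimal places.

Step -1: 22.0 ÷ 1.42 = 15.49
Step 0: 22pt
Step 1: 22.0 × 1.42 = 31.24
Step 2: 22.0 × 1.42² = 44.36
Step 3: 22.0 × 1.42³ = 62.99
Step 4: 22.0 × 1.42⁴ = 89.45
Step 5: 22.0 × 1.42⁵ = 127.02
Step 6: 22.0 × 1.42⁶ = 180.37

15.49pt, 22.00pt, 31.24pt, 44.36pt, 62.99pt, 89.45pt, 127.02pt, 180.37pt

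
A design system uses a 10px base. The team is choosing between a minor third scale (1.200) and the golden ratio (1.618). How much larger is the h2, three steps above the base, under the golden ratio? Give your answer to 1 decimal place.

Minor third: 10.0 × 1.200³ = 17.280px
Golden ratio: 10.0 × 1.618³ = 42.358px
Difference: 42.358 − 17.280 = 25.078px

25.1px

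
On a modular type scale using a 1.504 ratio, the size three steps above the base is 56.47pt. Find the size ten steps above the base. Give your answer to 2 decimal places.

983.00pt

56.47 × 1.504⁷ = 56.47 × 17.40744 ≈ 982.998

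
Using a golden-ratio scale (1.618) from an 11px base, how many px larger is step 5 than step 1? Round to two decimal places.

104.18px

Step 1: 11.0 × 1.618 = 17.7980px
Step 5: 11.0 × 1.618⁵ = 121.9791px
Difference: 121.9791 − 17.7980 = 104.1811px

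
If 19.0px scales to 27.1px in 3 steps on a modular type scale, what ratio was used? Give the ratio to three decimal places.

1.126

The ratio satisfies 19.0 × r³ = 27.1, so r = (27.1 / 19.0)^(1/3).
r = 1.4263^(1/3) ≈ 1.1257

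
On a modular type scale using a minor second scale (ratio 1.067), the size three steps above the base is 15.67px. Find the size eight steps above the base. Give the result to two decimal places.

21.67px

The gap is 8 − (3) = 5 steps, so the factor is 1.067^5.
15.67 × 1.067⁵ = 15.67 × 1.38300 ≈ 21.672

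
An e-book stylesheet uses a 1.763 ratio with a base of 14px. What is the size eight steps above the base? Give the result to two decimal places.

14.0 × 1.763⁸ = 14.0 × 93.32941 ≈ 1306.61

1306.61px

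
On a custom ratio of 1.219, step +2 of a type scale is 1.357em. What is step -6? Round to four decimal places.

0.2783em

1.357 ÷ 1.219⁸ = 1.357 ÷ 4.87562 ≈ 0.2783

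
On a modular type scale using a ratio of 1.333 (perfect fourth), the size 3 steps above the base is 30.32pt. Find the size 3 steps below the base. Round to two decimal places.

30.32 ÷ 1.333⁶ = 30.32 ÷ 5.61023 ≈ 5.404

5.40pt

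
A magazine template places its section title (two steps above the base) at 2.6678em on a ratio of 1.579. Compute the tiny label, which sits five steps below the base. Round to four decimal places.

2.6678 ÷ 1.579⁷ = 2.6678 ÷ 24.47231 ≈ 0.1090

0.1090em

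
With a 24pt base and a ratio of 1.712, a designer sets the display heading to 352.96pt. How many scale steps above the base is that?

5

1.712ⁿ = 352.96 / 24 = 14.7067
n = ln(14.7067) / ln(1.712) = 2.6883 / 0.5377 ≈ 5.00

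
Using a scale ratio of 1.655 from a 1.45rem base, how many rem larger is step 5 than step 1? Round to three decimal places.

Step 1: 1.45 × 1.655 = 2.39975rem
Step 5: 1.45 × 1.655⁵ = 18.00354rem
Difference: 18.00354 − 2.39975 = 15.60379rem

15.604rem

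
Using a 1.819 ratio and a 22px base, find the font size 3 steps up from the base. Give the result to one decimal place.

Every step multiplies by the scale ratio.
22.0 × 1.819³ = 22.0 × 6.01864 ≈ 132.41

132.4px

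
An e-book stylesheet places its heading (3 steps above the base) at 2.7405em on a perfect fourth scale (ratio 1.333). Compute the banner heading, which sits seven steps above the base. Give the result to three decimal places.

8.653em

Moving from step +3 to step +7 is 4 steps up, so multiply by r⁴.
2.7405 × 1.333⁴ = 2.7405 × 3.15733 ≈ 8.653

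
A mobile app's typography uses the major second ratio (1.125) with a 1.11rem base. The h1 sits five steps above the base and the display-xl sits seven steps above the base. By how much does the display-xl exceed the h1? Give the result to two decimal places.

Step 5: 1.11 × 1.125⁵ = 2.0003rem
Step 7: 1.11 × 1.125⁷ = 2.5316rem
Difference: 2.5316 − 2.0003 = 0.5313rem

0.53rem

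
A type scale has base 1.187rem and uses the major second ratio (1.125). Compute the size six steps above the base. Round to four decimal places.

Each step on a modular scale multiplies by the ratio, so the size n steps from the base is base × ratioⁿ.
1.187 × 1.125⁶ = 1.187 × 2.02729 ≈ 2.4064

2.4064rem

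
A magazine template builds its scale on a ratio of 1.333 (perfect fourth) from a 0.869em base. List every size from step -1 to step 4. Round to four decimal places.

Step -1: 0.869 ÷ 1.333 = 0.6519
Step 0: 0.869em
Step 1: 0.869 × 1.333 = 1.1584
Step 2: 0.869 × 1.333² = 1.5441
Step 3: 0.869 × 1.333³ = 2.0583
Step 4: 0.869 × 1.333⁴ = 2.7437

0.6519em, 0.8690em, 1.1584em, 1.5441em, 2.0583em, 2.7437em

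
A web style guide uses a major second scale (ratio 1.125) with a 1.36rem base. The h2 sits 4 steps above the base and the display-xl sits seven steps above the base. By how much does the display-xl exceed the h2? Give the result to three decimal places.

0.923rem

Step 4: 1.36 × 1.125⁴ = 2.17846rem
Step 7: 1.36 × 1.125⁷ = 3.10175rem
Difference: 3.10175 − 2.17846 = 0.92329rem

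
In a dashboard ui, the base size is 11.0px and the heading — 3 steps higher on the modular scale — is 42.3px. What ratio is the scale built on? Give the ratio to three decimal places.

The ratio satisfies 11.0 × r³ = 42.3, so r = (42.3 / 11.0)^(1/3).
r = 3.8455^(1/3) ≈ 1.5667

1.567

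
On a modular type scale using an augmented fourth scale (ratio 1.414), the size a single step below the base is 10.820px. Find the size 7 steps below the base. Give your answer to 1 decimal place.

1.4px

10.820 ÷ 1.414⁶ = 10.820 ÷ 7.99275 ≈ 1.354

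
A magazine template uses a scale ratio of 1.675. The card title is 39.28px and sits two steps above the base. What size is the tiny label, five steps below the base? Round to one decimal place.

39.28 ÷ 1.675⁷ = 39.28 ÷ 36.99165 ≈ 1.062

1.1px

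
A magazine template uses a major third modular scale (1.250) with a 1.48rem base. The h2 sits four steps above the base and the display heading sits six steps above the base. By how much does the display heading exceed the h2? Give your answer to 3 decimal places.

2.032rem

Step 4: 1.48 × 1.250⁴ = 3.61328rem
Step 6: 1.48 × 1.250⁶ = 5.64575rem
Difference: 5.64575 − 3.61328 = 2.03247rem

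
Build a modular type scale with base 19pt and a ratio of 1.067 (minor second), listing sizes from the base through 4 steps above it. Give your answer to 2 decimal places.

Step 0: 19pt
Step 1: 19.0 × 1.067 = 20.27
Step 2: 19.0 × 1.067² = 21.63
Step 3: 19.0 × 1.067³ = 23.08
Step 4: 19.0 × 1.067⁴ = 24.63

19.00pt, 20.27pt, 21.63pt, 23.08pt, 24.63pt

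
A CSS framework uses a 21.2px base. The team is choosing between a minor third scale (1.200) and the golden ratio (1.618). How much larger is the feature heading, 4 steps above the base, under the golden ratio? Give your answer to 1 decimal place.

101.3px

Minor third: 21.2 × 1.200⁴ = 43.960px
Golden ratio: 21.2 × 1.618⁴ = 145.295px
Difference: 145.295 − 43.960 = 101.335px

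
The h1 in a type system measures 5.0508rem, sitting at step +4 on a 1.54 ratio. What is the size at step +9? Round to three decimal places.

43.749rem

Moving from step +4 to step +9 is 5 steps up, so multiply by r⁵.
5.0508 × 1.54⁵ = 5.0508 × 8.66171 ≈ 43.749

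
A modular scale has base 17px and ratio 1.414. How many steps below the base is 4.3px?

1.414ⁿ = 17 / 4.3 = 3.9535
n = ln(3.9535) / ln(1.414) = 1.3746 / 0.3464 ≈ 3.97

4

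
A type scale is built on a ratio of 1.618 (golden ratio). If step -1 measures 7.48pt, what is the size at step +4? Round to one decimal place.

7.48 × 1.618⁵ = 7.48 × 11.08901 ≈ 82.946

82.9pt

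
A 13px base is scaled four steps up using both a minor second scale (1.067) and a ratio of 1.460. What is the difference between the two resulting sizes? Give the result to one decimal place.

Minor second: 13.0 × 1.067⁴ = 16.850px
At 1.460: 13.0 × 1.460⁴ = 59.068px
Difference: 59.068 − 16.850 = 42.218px

42.2px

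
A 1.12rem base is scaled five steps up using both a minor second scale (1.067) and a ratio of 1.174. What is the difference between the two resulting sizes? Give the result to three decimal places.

Minor second: 1.12 × 1.067⁵ = 1.54896rem
At 1.174: 1.12 × 1.174⁵ = 2.49780rem
Difference: 2.49780 − 1.54896 = 0.94884rem

0.949rem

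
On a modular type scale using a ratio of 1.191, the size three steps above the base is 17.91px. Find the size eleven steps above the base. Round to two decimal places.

72.51px

17.91 × 1.191⁸ = 17.91 × 4.04850 ≈ 72.509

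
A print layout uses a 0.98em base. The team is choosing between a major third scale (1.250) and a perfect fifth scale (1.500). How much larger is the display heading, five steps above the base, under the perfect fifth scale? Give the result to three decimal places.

4.451em

Major third: 0.98 × 1.250⁵ = 2.99072em
Perfect fifth: 0.98 × 1.500⁵ = 7.44187em
Difference: 7.44187 − 2.99072 = 4.45115em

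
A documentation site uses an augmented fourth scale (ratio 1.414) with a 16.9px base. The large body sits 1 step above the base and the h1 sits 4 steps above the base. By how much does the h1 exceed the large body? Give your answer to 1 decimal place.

43.7px

Step 1: 16.9 × 1.414 = 23.897px
Step 4: 16.9 × 1.414⁴ = 67.559px
Difference: 67.559 − 23.897 = 43.662px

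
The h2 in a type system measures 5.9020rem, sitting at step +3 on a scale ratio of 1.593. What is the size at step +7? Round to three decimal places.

5.9020 × 1.593⁴ = 5.9020 × 6.43966 ≈ 38.007

38.007rem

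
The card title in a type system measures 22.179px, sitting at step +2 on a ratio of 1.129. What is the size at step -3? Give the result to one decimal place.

The gap is -3 − (2) = -5 steps, so the factor is 1.129^-5.
22.179 ÷ 1.129⁵ = 22.179 ÷ 1.83430 ≈ 12.091

12.1px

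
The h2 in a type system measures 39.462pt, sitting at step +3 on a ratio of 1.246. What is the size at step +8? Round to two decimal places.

The gap is 8 − (3) = 5 steps, so the factor is 1.246^5.
39.462 × 1.246⁵ = 39.462 × 3.00324 ≈ 118.514

118.51pt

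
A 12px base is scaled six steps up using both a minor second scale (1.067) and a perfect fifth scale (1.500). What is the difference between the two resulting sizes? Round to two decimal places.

118.98px

Minor second: 12.0 × 1.067⁶ = 17.7079px
Perfect fifth: 12.0 × 1.500⁶ = 136.6875px
Difference: 136.6875 − 17.7079 = 118.9796px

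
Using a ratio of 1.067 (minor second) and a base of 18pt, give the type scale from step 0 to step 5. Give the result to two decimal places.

Step 0: 18pt
Step 1: 18.0 × 1.067 = 19.21
Step 2: 18.0 × 1.067² = 20.49
Step 3: 18.0 × 1.067³ = 21.87
Step 4: 18.0 × 1.067⁴ = 23.33
Step 5: 18.0 × 1.067⁵ = 24.89

18.00pt, 19.21pt, 20.49pt, 21.87pt, 23.33pt, 24.89pt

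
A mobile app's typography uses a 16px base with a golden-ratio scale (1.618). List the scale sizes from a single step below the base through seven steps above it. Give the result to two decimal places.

Step -1: 16.0 ÷ 1.618 = 9.89
Step 0: 16px
Step 1: 16.0 × 1.618 = 25.89
Step 2: 16.0 × 1.618² = 41.89
Step 3: 16.0 × 1.618³ = 67.77
Step 4: 16.0 × 1.618⁴ = 109.66
Step 5: 16.0 × 1.618⁵ = 177.42
Step 6: 16.0 × 1.618⁶ = 287.07
Step 7: 16.0 × 1.618⁷ = 464.48

9.89px, 16.00px, 25.89px, 41.89px, 67.77px, 109.66px, 177.42px, 287.07px, 464.48px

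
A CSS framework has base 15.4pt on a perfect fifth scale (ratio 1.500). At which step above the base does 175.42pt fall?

6

1.500ⁿ = 175.42 / 15.4 = 11.3909
n = ln(11.3909) / ln(1.500) = 2.4328 / 0.4055 ≈ 6.00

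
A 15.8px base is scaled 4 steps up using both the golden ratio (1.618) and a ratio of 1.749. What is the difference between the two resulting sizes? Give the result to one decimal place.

Golden ratio: 15.8 × 1.618⁴ = 108.286px
At 1.749: 15.8 × 1.749⁴ = 147.848px
Difference: 147.848 − 108.286 = 39.562px

39.6px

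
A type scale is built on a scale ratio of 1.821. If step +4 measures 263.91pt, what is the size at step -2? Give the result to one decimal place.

7.2pt

Moving from step +4 to step -2 is 6 steps down, so divide by r⁶.
263.91 ÷ 1.821⁶ = 263.91 ÷ 36.46361 ≈ 7.238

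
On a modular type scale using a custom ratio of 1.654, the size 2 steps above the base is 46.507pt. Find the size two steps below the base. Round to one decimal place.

The gap is -2 − (2) = -4 steps, so the factor is 1.654^-4.
46.507 ÷ 1.654⁴ = 46.507 ÷ 7.48414 ≈ 6.214

6.2pt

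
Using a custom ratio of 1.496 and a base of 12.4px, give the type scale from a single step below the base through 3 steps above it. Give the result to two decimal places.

8.29px, 12.40px, 18.55px, 27.75px, 41.52px

Step -1: 12.4 ÷ 1.496 = 8.29
Step 0: 12.4px
Step 1: 12.4 × 1.496 = 18.55
Step 2: 12.4 × 1.496² = 27.75
Step 3: 12.4 × 1.496³ = 41.52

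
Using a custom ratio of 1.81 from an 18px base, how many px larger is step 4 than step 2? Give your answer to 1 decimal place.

Step 2: 18.0 × 1.81² = 58.970px
Step 4: 18.0 × 1.81⁴ = 193.191px
Difference: 193.191 − 58.970 = 134.221px

134.2px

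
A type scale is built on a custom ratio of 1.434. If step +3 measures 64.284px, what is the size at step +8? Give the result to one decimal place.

64.284 × 1.434⁵ = 64.284 × 6.06381 ≈ 389.806

389.8px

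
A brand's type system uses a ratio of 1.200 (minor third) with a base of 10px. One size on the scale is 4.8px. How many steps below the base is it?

1.200ⁿ = 10 / 4.8 = 2.0833
n = ln(2.0833) / ln(1.200) = 0.7340 / 0.1823 ≈ 4.03

4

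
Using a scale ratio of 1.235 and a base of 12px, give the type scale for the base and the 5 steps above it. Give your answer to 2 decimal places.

Step 0: 12px
Step 1: 12.0 × 1.235 = 14.82
Step 2: 12.0 × 1.235² = 18.30
Step 3: 12.0 × 1.235³ = 22.60
Step 4: 12.0 × 1.235⁴ = 27.92
Step 5: 12.0 × 1.235⁵ = 34.48

12.00px, 14.82px, 18.30px, 22.60px, 27.92px, 34.48px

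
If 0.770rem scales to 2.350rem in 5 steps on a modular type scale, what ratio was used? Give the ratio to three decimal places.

r⁵ = 2.350 / 0.770, so r = (2.350/0.770)^(1/5).
r = 3.0519^(1/5) ≈ 1.2500

1.250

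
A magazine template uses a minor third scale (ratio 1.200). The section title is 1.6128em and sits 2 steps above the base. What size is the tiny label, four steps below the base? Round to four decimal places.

0.5401em

1.6128 ÷ 1.200⁶ = 1.6128 ÷ 2.98598 ≈ 0.5401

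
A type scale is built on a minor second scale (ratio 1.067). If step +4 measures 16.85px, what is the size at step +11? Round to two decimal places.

The gap is 11 − (4) = 7 steps, so the factor is 1.067^7.
16.85 × 1.067⁷ = 16.85 × 1.57453 ≈ 26.531

26.53px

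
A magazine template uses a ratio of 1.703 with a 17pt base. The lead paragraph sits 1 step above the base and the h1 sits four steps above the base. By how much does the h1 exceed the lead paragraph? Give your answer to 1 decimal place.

114.0pt

Step 1: 17.0 × 1.703 = 28.951pt
Step 4: 17.0 × 1.703⁴ = 142.991pt
Difference: 142.991 − 28.951 = 114.040pt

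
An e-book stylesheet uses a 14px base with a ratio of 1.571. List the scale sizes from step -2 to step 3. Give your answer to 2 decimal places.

Step -2: 14.0 ÷ 1.571² = 5.67
Step -1: 14.0 ÷ 1.571 = 8.91
Step 0: 14px
Step 1: 14.0 × 1.571 = 21.99
Step 2: 14.0 × 1.571² = 34.55
Step 3: 14.0 × 1.571³ = 54.28

5.67px, 8.91px, 14.00px, 21.99px, 34.55px, 54.28px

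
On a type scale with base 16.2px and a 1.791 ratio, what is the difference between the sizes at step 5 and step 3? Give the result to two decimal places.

Step 3: 16.2 × 1.791³ = 93.0683px
Step 5: 16.2 × 1.791⁵ = 298.5334px
Difference: 298.5334 − 93.0683 = 205.4651px

205.47px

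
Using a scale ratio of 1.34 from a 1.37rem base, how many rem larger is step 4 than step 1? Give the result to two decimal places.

Step 1: 1.37 × 1.34 = 1.8358rem
Step 4: 1.37 × 1.34⁴ = 4.4171rem
Difference: 4.4171 − 1.8358 = 2.5813rem

2.58rem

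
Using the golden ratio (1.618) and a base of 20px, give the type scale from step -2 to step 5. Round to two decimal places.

Step -2: 20.0 ÷ 1.618² = 7.64
Step -1: 20.0 ÷ 1.618 = 12.36
Step 0: 20px
Step 1: 20.0 × 1.618 = 32.36
Step 2: 20.0 × 1.618² = 52.36
Step 3: 20.0 × 1.618³ = 84.72
Step 4: 20.0 × 1.618⁴ = 137.07
Step 5: 20.0 × 1.618⁵ = 221.78

7.64px, 12.36px, 20.00px, 32.36px, 52.36px, 84.72px, 137.07px, 221.78px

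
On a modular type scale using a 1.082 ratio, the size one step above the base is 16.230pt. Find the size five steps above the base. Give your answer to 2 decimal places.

22.24pt

The gap is 5 − (1) = 4 steps, so the factor is 1.082^4.
16.230 × 1.082⁴ = 16.230 × 1.37059 ≈ 22.245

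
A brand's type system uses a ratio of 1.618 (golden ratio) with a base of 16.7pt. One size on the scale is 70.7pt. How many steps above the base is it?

3

1.618ⁿ = 70.7 / 16.7 = 4.2335
n = ln(4.2335) / ln(1.618) = 1.4430 / 0.4812 ≈ 3.00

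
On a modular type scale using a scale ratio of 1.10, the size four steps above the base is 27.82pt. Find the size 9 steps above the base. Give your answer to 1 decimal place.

44.8pt

Moving from step +4 to step +9 is 5 steps up, so multiply by r⁵.
27.82 × 1.10⁵ = 27.82 × 1.61051 ≈ 44.804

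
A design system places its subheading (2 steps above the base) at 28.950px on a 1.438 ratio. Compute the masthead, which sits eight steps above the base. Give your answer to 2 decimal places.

28.950 × 1.438⁶ = 28.950 × 8.84206 ≈ 255.978

255.98px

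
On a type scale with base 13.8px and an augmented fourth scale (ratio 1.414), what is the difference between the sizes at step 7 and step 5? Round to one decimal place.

Step 5: 13.8 × 1.414⁵ = 78.006px
Step 7: 13.8 × 1.414⁷ = 155.964px
Difference: 155.964 − 78.006 = 77.958px

78.0px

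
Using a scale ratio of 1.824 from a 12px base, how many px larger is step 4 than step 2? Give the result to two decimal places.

Step 2: 12.0 × 1.824² = 39.9237px
Step 4: 12.0 × 1.824⁴ = 132.8252px
Difference: 132.8252 − 39.9237 = 92.9015px

92.90px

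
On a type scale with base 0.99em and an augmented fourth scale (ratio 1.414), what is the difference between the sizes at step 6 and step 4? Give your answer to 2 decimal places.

Step 4: 0.99 × 1.414⁴ = 3.9576em
Step 6: 0.99 × 1.414⁶ = 7.9128em
Difference: 7.9128 − 3.9576 = 3.9552em

3.96em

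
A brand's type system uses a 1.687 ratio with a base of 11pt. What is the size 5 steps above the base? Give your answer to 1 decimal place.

Each step on a modular scale multiplies by the ratio, so the size n steps from the base is base × ratioⁿ.
11.0 × 1.687⁵ = 11.0 × 13.66392 ≈ 150.30

150.3pt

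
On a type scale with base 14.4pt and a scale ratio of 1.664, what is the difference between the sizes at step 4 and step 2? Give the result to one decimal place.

Step 2: 14.4 × 1.664² = 39.872pt
Step 4: 14.4 × 1.664⁴ = 110.402pt
Difference: 110.402 − 39.872 = 70.530pt

70.5pt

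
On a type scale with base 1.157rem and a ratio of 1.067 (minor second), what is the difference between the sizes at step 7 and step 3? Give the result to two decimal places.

Step 3: 1.157 × 1.067³ = 1.4055rem
Step 7: 1.157 × 1.067⁷ = 1.8217rem
Difference: 1.8217 − 1.4055 = 0.4162rem

0.42rem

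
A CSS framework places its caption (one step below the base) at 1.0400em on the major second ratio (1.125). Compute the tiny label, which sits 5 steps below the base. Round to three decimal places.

The gap is -5 − (-1) = -4 steps, so the factor is 1.125^-4.
1.0400 ÷ 1.125⁴ = 1.0400 ÷ 1.60181 ≈ 0.649

0.649em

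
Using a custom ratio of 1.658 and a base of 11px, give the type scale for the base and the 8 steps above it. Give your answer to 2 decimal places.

Step 0: 11px
Step 1: 11.0 × 1.658 = 18.24
Step 2: 11.0 × 1.658² = 30.24
Step 3: 11.0 × 1.658³ = 50.14
Step 4: 11.0 × 1.658⁴ = 83.12
Step 5: 11.0 × 1.658⁵ = 137.82
Step 6: 11.0 × 1.658⁶ = 228.51
Step 7: 11.0 × 1.658⁷ = 378.86
Step 8: 11.0 × 1.658⁸ = 628.16

11.00px, 18.24px, 30.24px, 50.14px, 83.12px, 137.82px, 228.51px, 378.86px, 628.16px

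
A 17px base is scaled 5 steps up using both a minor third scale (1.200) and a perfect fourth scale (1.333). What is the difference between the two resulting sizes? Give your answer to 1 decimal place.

29.2px

Minor third: 17.0 × 1.200⁵ = 42.301px
Perfect fourth: 17.0 × 1.333⁵ = 71.548px
Difference: 71.548 − 42.301 = 29.247px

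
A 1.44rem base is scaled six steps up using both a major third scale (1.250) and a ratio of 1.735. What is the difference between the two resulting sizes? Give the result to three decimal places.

33.786rem

Major third: 1.44 × 1.250⁶ = 5.49316rem
At 1.735: 1.44 × 1.735⁶ = 39.27890rem
Difference: 39.27890 − 5.49316 = 33.78574rem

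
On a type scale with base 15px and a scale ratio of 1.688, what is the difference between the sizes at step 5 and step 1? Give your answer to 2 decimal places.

180.25px

Step 1: 15.0 × 1.688 = 25.3200px
Step 5: 15.0 × 1.688⁵ = 205.5670px
Difference: 205.5670 − 25.3200 = 180.2470px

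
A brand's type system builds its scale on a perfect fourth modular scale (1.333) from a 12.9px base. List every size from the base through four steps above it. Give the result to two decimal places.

Step 0: 12.9px
Step 1: 12.9 × 1.333 = 17.20
Step 2: 12.9 × 1.333² = 22.92
Step 3: 12.9 × 1.333³ = 30.55
Step 4: 12.9 × 1.333⁴ = 40.73

12.90px, 17.20px, 22.92px, 30.55px, 40.73px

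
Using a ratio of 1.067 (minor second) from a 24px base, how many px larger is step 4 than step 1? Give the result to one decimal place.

Step 1: 24.0 × 1.067 = 25.608px
Step 4: 24.0 × 1.067⁴ = 31.108px
Difference: 31.108 − 25.608 = 5.500px

5.5px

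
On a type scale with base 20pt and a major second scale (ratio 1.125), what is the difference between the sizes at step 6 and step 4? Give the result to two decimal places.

Step 4: 20.0 × 1.125⁴ = 32.0361pt
Step 6: 20.0 × 1.125⁶ = 40.5457pt
Difference: 40.5457 − 32.0361 = 8.5096pt

8.51pt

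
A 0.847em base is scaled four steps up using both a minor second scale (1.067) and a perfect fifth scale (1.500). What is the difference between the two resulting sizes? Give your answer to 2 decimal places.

Minor second: 0.847 × 1.067⁴ = 1.0978em
Perfect fifth: 0.847 × 1.500⁴ = 4.2879em
Difference: 4.2879 − 1.0978 = 3.1901em

3.19em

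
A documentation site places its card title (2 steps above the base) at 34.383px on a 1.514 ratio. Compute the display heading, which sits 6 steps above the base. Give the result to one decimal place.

180.7px

34.383 × 1.514⁴ = 34.383 × 5.25416 ≈ 180.654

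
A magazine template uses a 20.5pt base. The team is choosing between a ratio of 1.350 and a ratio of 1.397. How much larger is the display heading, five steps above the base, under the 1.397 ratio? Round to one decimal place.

At 1.350: 20.5 × 1.350⁵ = 91.923pt
At 1.397: 20.5 × 1.397⁵ = 109.078pt
Difference: 109.078 − 91.923 = 17.155pt

17.2pt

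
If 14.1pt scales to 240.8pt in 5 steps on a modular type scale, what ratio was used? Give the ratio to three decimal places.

1.764

The ratio satisfies 14.1 × r⁵ = 240.8, so r = (240.8 / 14.1)^(1/5).
r = 17.0780^(1/5) ≈ 1.7640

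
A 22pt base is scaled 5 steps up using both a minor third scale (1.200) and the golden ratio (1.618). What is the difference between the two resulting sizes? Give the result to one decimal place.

189.2pt

Minor third: 22.0 × 1.200⁵ = 54.743pt
Golden ratio: 22.0 × 1.618⁵ = 243.958pt
Difference: 243.958 − 54.743 = 189.215pt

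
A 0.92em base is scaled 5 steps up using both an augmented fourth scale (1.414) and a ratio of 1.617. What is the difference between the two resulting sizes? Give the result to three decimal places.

4.970em

Augmented fourth: 0.92 × 1.414⁵ = 5.20038em
At 1.617: 0.92 × 1.617⁵ = 10.17040em
Difference: 10.17040 − 5.20038 = 4.97002em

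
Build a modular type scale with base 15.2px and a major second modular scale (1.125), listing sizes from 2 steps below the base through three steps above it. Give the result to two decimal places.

Step -2: 15.2 ÷ 1.125² = 12.01
Step -1: 15.2 ÷ 1.125 = 13.51
Step 0: 15.2px
Step 1: 15.2 × 1.125 = 17.10
Step 2: 15.2 × 1.125² = 19.24
Step 3: 15.2 × 1.125³ = 21.64

12.01px, 13.51px, 15.20px, 17.10px, 19.24px, 21.64px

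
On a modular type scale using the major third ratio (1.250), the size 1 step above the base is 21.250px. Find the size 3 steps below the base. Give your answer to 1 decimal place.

8.7px

21.250 ÷ 1.250⁴ = 21.250 ÷ 2.44141 ≈ 8.704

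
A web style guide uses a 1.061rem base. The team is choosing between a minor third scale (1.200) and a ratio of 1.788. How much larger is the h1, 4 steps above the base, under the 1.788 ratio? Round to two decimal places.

8.64rem

Minor third: 1.061 × 1.200⁴ = 2.2001rem
At 1.788: 1.061 × 1.788⁴ = 10.8439rem
Difference: 10.8439 − 2.2001 = 8.6438rem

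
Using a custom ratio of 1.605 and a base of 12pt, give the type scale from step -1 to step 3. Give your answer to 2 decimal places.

7.48pt, 12.00pt, 19.26pt, 30.91pt, 49.61pt

Step -1: 12.0 ÷ 1.605 = 7.48
Step 0: 12pt
Step 1: 12.0 × 1.605 = 19.26
Step 2: 12.0 × 1.605² = 30.91
Step 3: 12.0 × 1.605³ = 49.61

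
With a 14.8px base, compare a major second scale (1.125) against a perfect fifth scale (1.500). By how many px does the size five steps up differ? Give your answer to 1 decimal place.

85.7px

Major second: 14.8 × 1.125⁵ = 26.670px
Perfect fifth: 14.8 × 1.500⁵ = 112.388px
Difference: 112.388 − 26.670 = 85.718px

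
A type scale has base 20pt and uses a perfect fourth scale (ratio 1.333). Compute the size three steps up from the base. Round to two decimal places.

47.37pt

A modular type scale is a geometric sequence: sizeₙ = base × rⁿ.
20.0 × 1.333³ = 20.0 × 2.36859 ≈ 47.37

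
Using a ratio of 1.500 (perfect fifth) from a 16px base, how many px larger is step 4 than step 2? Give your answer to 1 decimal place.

Step 2: 16.0 × 1.500² = 36.000px
Step 4: 16.0 × 1.500⁴ = 81.000px
Difference: 81.000 − 36.000 = 45.000px

45.0px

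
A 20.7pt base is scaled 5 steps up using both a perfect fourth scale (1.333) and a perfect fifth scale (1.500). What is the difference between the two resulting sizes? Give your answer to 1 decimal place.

Perfect fourth: 20.7 × 1.333⁵ = 87.121pt
Perfect fifth: 20.7 × 1.500⁵ = 157.191pt
Difference: 157.191 − 87.121 = 70.070pt

70.1pt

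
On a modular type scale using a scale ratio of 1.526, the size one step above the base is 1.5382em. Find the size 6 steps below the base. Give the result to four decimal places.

1.5382 ÷ 1.526⁷ = 1.5382 ÷ 19.27000 ≈ 0.0798

0.0798em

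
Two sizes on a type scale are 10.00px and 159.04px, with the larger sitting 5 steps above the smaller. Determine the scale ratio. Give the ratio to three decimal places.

1.739

r⁵ = 159.04 / 10.00, so r = (159.04/10.00)^(1/5).
r = 15.9040^(1/5) ≈ 1.7390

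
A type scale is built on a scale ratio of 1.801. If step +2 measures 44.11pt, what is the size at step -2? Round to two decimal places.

4.19pt

44.11 ÷ 1.801⁴ = 44.11 ÷ 10.52095 ≈ 4.193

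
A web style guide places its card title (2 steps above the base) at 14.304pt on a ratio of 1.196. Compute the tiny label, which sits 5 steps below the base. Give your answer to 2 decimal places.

4.09pt

Moving from step +2 to step -5 is 7 steps down, so divide by r⁷.
14.304 ÷ 1.196⁷ = 14.304 ÷ 3.50040 ≈ 4.086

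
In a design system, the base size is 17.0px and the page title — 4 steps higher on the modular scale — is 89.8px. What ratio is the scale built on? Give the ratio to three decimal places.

r⁴ = 89.8 / 17.0, so r = (89.8/17.0)^(1/4).
r = 5.2824^(1/4) ≈ 1.5160

1.516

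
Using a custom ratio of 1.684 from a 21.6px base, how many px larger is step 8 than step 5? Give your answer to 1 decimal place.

1104.5px

Step 5: 21.6 × 1.684⁵ = 292.526px
Step 8: 21.6 × 1.684⁸ = 1396.981px
Difference: 1396.981 − 292.526 = 1104.455px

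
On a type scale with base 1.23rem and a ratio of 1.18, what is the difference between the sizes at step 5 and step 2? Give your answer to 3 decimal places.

1.101rem

Step 2: 1.23 × 1.18² = 1.71265rem
Step 5: 1.23 × 1.18⁵ = 2.81394rem
Difference: 2.81394 − 1.71265 = 1.10129rem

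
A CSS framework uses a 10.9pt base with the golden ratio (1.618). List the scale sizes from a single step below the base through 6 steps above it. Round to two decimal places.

6.74pt, 10.90pt, 17.64pt, 28.54pt, 46.17pt, 74.70pt, 120.87pt, 195.57pt

Step -1: 10.9 ÷ 1.618 = 6.74
Step 0: 10.9pt
Step 1: 10.9 × 1.618 = 17.64
Step 2: 10.9 × 1.618² = 28.54
Step 3: 10.9 × 1.618³ = 46.17
Step 4: 10.9 × 1.618⁴ = 74.70
Step 5: 10.9 × 1.618⁵ = 120.87
Step 6: 10.9 × 1.618⁶ = 195.57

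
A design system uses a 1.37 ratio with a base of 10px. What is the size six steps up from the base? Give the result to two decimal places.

Each step on a modular scale multiplies by the ratio, so the size n steps from the base is base × ratioⁿ.
10.0 × 1.37⁶ = 10.0 × 6.61186 ≈ 66.12

66.12px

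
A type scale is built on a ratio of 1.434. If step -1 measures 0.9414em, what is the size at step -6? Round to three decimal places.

The gap is -6 − (-1) = -5 steps, so the factor is 1.434^-5.
0.9414 ÷ 1.434⁵ = 0.9414 ÷ 6.06381 ≈ 0.155

0.155em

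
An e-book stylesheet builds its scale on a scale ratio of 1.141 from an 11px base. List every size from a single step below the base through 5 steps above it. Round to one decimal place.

Step -1: 11.0 ÷ 1.141 = 9.6
Step 0: 11px
Step 1: 11.0 × 1.141 = 12.6
Step 2: 11.0 × 1.141² = 14.3
Step 3: 11.0 × 1.141³ = 16.3
Step 4: 11.0 × 1.141⁴ = 18.6
Step 5: 11.0 × 1.141⁵ = 21.3

9.6px, 11.0px, 12.6px, 14.3px, 16.3px, 18.6px, 21.3px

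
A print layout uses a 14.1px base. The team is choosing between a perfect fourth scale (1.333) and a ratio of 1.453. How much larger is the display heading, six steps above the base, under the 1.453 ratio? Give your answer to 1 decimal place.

Perfect fourth: 14.1 × 1.333⁶ = 79.104px
At 1.453: 14.1 × 1.453⁶ = 132.682px
Difference: 132.682 − 79.104 = 53.578px

53.6px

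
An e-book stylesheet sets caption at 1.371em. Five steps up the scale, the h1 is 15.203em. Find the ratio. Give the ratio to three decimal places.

1.618

r⁵ = 15.203 / 1.371, so r = (15.203/1.371)^(1/5).
r = 11.0890^(1/5) ≈ 1.6180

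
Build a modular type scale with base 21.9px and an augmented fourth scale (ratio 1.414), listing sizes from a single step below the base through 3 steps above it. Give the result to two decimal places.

15.49px, 21.90px, 30.97px, 43.79px, 61.91px

Step -1: 21.9 ÷ 1.414 = 15.49
Step 0: 21.9px
Step 1: 21.9 × 1.414 = 30.97
Step 2: 21.9 × 1.414² = 43.79
Step 3: 21.9 × 1.414³ = 61.91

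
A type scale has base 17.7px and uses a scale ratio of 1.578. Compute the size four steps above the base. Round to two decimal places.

109.75px

Each step on a modular scale multiplies by the ratio, so the size n steps from the base is base × ratioⁿ.
17.7 × 1.578⁴ = 17.7 × 6.20052 ≈ 109.75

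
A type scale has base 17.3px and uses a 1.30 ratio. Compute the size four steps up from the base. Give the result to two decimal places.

49.41px

17.3 × 1.30⁴ = 17.3 × 2.85610 ≈ 49.41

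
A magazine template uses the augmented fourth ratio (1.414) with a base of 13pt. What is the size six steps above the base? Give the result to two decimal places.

13.0 × 1.414⁶ = 13.0 × 7.99275 ≈ 103.91

103.91pt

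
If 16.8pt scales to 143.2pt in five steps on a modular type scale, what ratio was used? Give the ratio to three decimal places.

1.535

The ratio satisfies 16.8 × r⁵ = 143.2, so r = (143.2 / 16.8)^(1/5).
r = 8.5238^(1/5) ≈ 1.5351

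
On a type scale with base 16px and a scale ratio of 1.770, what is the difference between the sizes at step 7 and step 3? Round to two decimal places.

782.11px

Step 3: 16.0 × 1.770³ = 88.7237px
Step 7: 16.0 × 1.770⁷ = 870.8289px
Difference: 870.8289 − 88.7237 = 782.1052px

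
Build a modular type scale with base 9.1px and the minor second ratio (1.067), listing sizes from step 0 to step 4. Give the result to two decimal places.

Step 0: 9.1px
Step 1: 9.1 × 1.067 = 9.71
Step 2: 9.1 × 1.067² = 10.36
Step 3: 9.1 × 1.067³ = 11.05
Step 4: 9.1 × 1.067⁴ = 11.80

9.10px, 9.71px, 10.36px, 11.05px, 11.80px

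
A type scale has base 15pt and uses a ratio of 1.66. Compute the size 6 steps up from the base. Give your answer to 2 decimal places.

313.86pt

Every step multiplies by the scale ratio.
15.0 × 1.66⁶ = 15.0 × 20.92418 ≈ 313.86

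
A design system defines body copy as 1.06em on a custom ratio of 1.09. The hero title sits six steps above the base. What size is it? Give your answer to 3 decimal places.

1.06 × 1.09⁶ = 1.06 × 1.67710 ≈ 1.778

1.778em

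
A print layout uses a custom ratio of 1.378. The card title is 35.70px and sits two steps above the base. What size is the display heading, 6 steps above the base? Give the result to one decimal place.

Moving from step +2 to step +6 is 4 steps up, so multiply by r⁴.
35.70 × 1.378⁴ = 35.70 × 3.60576 ≈ 128.726

128.7px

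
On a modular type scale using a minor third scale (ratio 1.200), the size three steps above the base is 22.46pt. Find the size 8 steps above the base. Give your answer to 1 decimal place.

55.9pt

The gap is 8 − (3) = 5 steps, so the factor is 1.200^5.
22.46 × 1.200⁵ = 22.46 × 2.48832 ≈ 55.888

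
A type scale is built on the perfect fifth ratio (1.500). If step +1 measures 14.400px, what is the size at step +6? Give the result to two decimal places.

109.35px

Moving from step +1 to step +6 is 5 steps up, so multiply by r⁵.
14.400 × 1.500⁵ = 14.400 × 7.59375 ≈ 109.350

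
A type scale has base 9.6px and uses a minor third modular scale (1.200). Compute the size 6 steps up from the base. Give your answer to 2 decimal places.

28.67px

9.6 × 1.200⁶ = 9.6 × 2.98598 ≈ 28.67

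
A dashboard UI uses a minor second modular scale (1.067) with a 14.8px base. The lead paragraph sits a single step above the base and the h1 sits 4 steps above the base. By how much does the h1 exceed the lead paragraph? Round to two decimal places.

3.39px

Step 1: 14.8 × 1.067 = 15.7916px
Step 4: 14.8 × 1.067⁴ = 19.1831px
Difference: 19.1831 − 15.7916 = 3.3915px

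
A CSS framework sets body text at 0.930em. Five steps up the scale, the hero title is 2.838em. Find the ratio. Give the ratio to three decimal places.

1.250

The ratio satisfies 0.930 × r⁵ = 2.838, so r = (2.838 / 0.930)^(1/5).
r = 3.0516^(1/5) ≈ 1.2500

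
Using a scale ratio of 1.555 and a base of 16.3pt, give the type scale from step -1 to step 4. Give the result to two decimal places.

Step -1: 16.3 ÷ 1.555 = 10.48
Step 0: 16.3pt
Step 1: 16.3 × 1.555 = 25.35
Step 2: 16.3 × 1.555² = 39.41
Step 3: 16.3 × 1.555³ = 61.29
Step 4: 16.3 × 1.555⁴ = 95.30

10.48pt, 16.30pt, 25.35pt, 39.41pt, 61.29pt, 95.30pt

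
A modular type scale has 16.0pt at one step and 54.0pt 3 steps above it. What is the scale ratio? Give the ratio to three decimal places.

r³ = 54.0 / 16.0, so r = (54.0/16.0)^(1/3).
r = 3.3750^(1/3) ≈ 1.5000

1.500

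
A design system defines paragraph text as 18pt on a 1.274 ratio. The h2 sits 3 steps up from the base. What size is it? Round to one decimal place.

37.2pt

18.0 × 1.274³ = 18.0 × 2.06780 ≈ 37.22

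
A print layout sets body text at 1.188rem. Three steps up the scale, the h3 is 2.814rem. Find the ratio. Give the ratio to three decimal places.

1.333

r³ = 2.814 / 1.188, so r = (2.814/1.188)^(1/3).
r = 2.3687^(1/3) ≈ 1.3330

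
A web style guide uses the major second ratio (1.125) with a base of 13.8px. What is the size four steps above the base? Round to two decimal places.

22.10px

13.8 × 1.125⁴ = 13.8 × 1.60181 ≈ 22.10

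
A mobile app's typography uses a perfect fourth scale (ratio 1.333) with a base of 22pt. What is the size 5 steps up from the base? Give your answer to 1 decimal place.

92.6pt

22.0 × 1.333⁵ = 22.0 × 4.20873 ≈ 92.59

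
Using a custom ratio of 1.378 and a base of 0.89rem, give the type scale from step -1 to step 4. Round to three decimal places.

Step -1: 0.89 ÷ 1.378 = 0.646
Step 0: 0.89rem
Step 1: 0.89 × 1.378 = 1.226
Step 2: 0.89 × 1.378² = 1.690
Step 3: 0.89 × 1.378³ = 2.329
Step 4: 0.89 × 1.378⁴ = 3.209

0.646rem, 0.890rem, 1.226rem, 1.690rem, 2.329rem, 3.209rem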